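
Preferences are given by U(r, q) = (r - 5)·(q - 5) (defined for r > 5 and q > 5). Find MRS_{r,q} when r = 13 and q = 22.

MU_r = (q−5), MU_q = (r−5).
MRS = (q−5)/(r−5).
At (13, 22): MRS = 2.125.
So at (13, 22) the consumer would give up 2.125 units of q for one more unit of r.

MRS = 2.125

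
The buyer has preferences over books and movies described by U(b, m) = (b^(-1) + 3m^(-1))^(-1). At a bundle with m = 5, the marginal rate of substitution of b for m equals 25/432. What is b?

b = 12

For CES with ρ = -1, MRS = (1/3)·(m/b)^2.
Setting (1/3)·(5/b)^2 = 25/432 gives (5/b)^2 = 25/144, so 5/b = 5/12 and b = 12.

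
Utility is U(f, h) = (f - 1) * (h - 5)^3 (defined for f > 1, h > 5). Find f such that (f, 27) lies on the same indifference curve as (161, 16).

U(161, 16) = 212960.
Set U(f, 27) = 212960 and solve.
With h = 27: (27 − 5)^3 = 10648, so (f − 1) = 212960/10648 = 20.
So f = 1 + 20 = 21.
Check: U(21, 27) = 212960.

f = 21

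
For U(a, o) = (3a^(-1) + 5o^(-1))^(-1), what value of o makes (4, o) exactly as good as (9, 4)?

o = 6

U depends on (a, o) only through S = 3a^(-1) + 5o^(-1), so equal utility means equal S. At (9, 4): S = 19/12.
With a = 4: 3·4^(-1) = 0.75, so 5o^(-1) = 19/12 − 0.75 = 5/6, i.e. o^(-1) = 1/6.
Hence o = 1/(1/6) = 6.
Check: U(4, 6) = 0.6316.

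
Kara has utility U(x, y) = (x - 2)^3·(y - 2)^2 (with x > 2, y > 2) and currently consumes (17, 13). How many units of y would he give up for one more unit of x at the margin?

MU_x = 3·(x−2)^2·(y−2)^2, MU_y = 2·(x−2)^3·(y−2).
MRS = (3/2)·(y−2)/(x−2).
At (17, 13): MRS = 1.1.
The indifference curve has slope −1.1 at this bundle.

MRS = 1.1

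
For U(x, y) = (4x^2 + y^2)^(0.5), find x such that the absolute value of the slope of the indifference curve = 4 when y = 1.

x = 1

For CES with ρ = 2, MRS = (4/1)·(y/x)^(-1).
Setting (4/1)·(1/x)^(-1) = 4 gives (1/x)^(-1) = 1, so 1/x = 1 and x = 1.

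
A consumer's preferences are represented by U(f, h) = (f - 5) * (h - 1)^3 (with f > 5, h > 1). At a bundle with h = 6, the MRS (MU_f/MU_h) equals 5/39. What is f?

MU_f = (h−1)^3, MU_h = 3·(f−5)·(h−1)^2.
MRS = (1/3)·(h−1)/(f−5).
Substitute h = 6: MRS = (5/3)/(f − 5). Setting this equal to 5/39 gives f − 5 = (5/3)/(5/39) = 13, so f = 18.

f = 18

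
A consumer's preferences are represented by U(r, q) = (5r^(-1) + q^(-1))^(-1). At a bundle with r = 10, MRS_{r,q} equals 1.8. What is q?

q = 6

For CES with ρ = -1, MRS = (5/1)·(q/r)^2.
Setting (5/1)·(q/10)^2 = 1.8 gives (q/10)^2 = 9/25, so q/10 = 0.6 and q = 6.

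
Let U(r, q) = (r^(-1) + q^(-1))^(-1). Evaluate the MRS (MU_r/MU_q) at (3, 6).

MRS = 4

For CES with ρ = -1, MRS = (q/r)^2.
At (3, 6): MRS = 4.
The indifference curve has slope −4 at this bundle.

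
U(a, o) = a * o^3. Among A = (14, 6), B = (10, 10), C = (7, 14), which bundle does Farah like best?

Bundle C

Evaluate utility at each bundle:
U(A) = 3024.
U(B) = 10000.
U(C) = 19208.
Highest utility is C, so C ≻ B ≻ A.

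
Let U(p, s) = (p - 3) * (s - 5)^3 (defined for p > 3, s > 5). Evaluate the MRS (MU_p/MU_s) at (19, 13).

MU_p = (s−5)^3, MU_s = 3·(p−3)·(s−5)^2.
MRS = (1/3)·(s−5)/(p−3).
At (19, 13): MRS = 1/6.
That is, one extra unit of p is worth 1/6 units of s at the margin.

MRS = 1/6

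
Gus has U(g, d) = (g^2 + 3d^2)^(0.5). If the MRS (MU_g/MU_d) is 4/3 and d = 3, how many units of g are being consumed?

g = 12

For CES with ρ = 2, MRS = (1/3)·(d/g)^(-1).
Setting (1/3)·(3/g)^(-1) = 4/3 gives (3/g)^(-1) = 4, so 3/g = 0.25 and g = 12.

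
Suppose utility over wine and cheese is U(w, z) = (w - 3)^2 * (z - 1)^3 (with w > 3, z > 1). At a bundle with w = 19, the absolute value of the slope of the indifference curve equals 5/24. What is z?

z = 6

MU_w = 2·(w−3)·(z−1)^3, MU_z = 3·(w−3)^2·(z−1)^2.
MRS = (2/3)·(z−1)/(w−3).
Substitute w = 19: MRS = (z − 1)/24. Setting this equal to 5/24 gives z − 1 = (5/24)·24 = 5, so z = 6.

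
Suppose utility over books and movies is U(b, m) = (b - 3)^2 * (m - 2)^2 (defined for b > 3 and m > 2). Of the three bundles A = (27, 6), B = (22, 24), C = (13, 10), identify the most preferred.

Evaluate utility at each bundle:
U(A) = 9216.
U(B) = 174724.
U(C) = 6400.
Highest utility is B, so B ≻ A ≻ C.

Bundle B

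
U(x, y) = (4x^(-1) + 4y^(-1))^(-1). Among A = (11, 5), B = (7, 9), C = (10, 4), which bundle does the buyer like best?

Bundle B

Evaluate utility at each bundle:
U(A) = 0.859.
U(B) = 0.984.
U(C) = 0.714.
Highest utility is B, so B ≻ A ≻ C.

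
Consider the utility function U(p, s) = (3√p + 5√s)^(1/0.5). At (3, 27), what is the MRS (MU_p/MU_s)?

For CES with ρ = 0.5, MRS = (3/5)·√(s/p).
At (3, 27): MRS = 1.8.
That is, one extra unit of p is worth 1.8 units of s at the margin.

MRS = 1.8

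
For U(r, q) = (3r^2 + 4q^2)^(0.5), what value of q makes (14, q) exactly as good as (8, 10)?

q = 1

U depends on (r, q) only through S = 3r^2 + 4q^2, so equal utility means equal S. At (8, 10): S = 592.
With r = 14: 3·14^2 = 588, so 4q^2 = 592 − 588 = 4, i.e. q^2 = 1.
Hence q = √1 = 1.
Check: U(14, 1) = 24.3311.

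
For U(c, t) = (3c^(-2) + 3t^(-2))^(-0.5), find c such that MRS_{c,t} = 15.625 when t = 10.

For CES with ρ = -2, MRS = (t/c)^3.
Setting (10/c)^3 = 15.625 gives 10/c = 2.5 and c = 4.

c = 4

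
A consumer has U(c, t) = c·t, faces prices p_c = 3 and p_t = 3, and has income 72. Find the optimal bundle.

c* = 12, t* = 12

MU_c = t and MU_t = c.
MRS = MU_c/MU_t = t/c.
Tangency: set MRS = p_c/p_t = 3/3 = 1.
So t/c = 1, i.e. t = c.
Substitute into the budget 3·c + 3·t = 72: 6·c = 72, so c* = 12.
Then t* = 12.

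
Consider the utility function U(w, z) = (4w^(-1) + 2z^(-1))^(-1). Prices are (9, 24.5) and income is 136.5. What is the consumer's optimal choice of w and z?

For CES with ρ = -1, MRS = (4/2)·(z/w)^2.
Tangency: set MRS = p_w/p_z = 9/24.5 = 18/49.
So (z/w)^2 = 9/49; taking the square root, z/w = 3/7, i.e. z = (3/7)·w.
Substitute into the budget 9·w + 24.5·z = 136.5: 19.5·w = 136.5, so w* = 7 and z* = (3/7)·7 = 3.

w* = 7, z* = 3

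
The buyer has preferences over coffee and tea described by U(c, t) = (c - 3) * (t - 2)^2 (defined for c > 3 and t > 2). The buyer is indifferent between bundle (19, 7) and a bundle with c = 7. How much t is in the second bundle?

t = 12

U(19, 7) = 400.
Set U(7, t) = 400 and solve.
With c = 7: (7 − 3) = 4, so (t − 2)^2 = 400/4 = 100.
Taking the square root (with t > 2): t − 2 = 10, so t = 12.
Check: U(7, 12) = 400.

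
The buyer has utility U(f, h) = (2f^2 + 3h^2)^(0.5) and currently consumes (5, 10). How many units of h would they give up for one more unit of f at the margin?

MRS = 1/3

For CES with ρ = 2, MRS = (2/3)·(h/f)^(-1).
At (5, 10): MRS = 1/3.
That is, one extra unit of f is worth 1/3 units of h at the margin.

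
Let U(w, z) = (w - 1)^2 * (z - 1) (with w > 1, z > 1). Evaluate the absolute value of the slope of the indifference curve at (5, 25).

MU_w = 2·(w−1)·(z−1), MU_z = (w−1)^2.
MRS = (2/1)·(z−1)/(w−1).
At (5, 25): MRS = 12.
The indifference curve has slope −12 at this bundle.

MRS = 12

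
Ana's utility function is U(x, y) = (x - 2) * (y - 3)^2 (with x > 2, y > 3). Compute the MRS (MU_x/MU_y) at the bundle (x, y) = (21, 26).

MRS = 23/38

MU_x = (y−3)^2, MU_y = 2·(x−2)·(y−3).
MRS = (1/2)·(y−3)/(x−2).
At (21, 26): MRS = 23/38.
So at (21, 26) the consumer would give up 23/38 units of y for one more unit of x.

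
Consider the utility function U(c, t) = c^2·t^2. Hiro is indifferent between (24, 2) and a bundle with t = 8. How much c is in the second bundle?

U(24, 2) = 2304.
Set U(c, 8) = 2304 and solve.
With t = 8: 8^2 = 64, so c^2 = 2304/64 = 36; taking the square root, c = 6.
Check: U(6, 8) = 2304.

c = 6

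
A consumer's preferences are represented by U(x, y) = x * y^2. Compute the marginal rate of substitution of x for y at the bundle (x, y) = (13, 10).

MRS = 5/13

MU_x = y^2 and MU_y = 2·x·y.
MRS = MU_x/MU_y = (1/2)·y/x.
At (13, 10): MRS = 5/13.
That is, one extra unit of x is worth 5/13 units of y at the margin.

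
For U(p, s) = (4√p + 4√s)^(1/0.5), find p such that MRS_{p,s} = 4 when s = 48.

For CES with ρ = 0.5, MRS = √(s/p).
Setting √(48/p) = 4 gives 48/p = 16 and p = 3.

p = 3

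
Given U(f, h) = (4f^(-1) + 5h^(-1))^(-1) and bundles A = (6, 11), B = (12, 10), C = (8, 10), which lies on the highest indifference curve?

Evaluate utility at each bundle:
U(A) = 0.892.
U(B) = 1.200.
U(C) = 1.000.
Highest utility is B, so B ≻ C ≻ A.

Bundle B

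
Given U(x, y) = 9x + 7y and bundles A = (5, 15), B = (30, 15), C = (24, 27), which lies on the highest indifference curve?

Bundle C

Evaluate utility at each bundle:
U(A) = 150.
U(B) = 375.
U(C) = 405.
Highest utility is C, so C ≻ B ≻ A.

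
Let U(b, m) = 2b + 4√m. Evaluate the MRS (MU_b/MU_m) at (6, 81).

MRS = 9

MU_b = 2, MU_m = 4/(2√m).
MRS = 2 ÷ (4/(2√m)).
At (6, 81): MRS = 9.
The indifference curve has slope −9 at this bundle.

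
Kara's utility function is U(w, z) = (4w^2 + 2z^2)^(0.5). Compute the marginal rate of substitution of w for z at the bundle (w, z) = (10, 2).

For CES with ρ = 2, MRS = (4/2)·(z/w)^(-1).
At (10, 2): MRS = 10.
That is, one extra unit of w is worth 10 units of z at the margin.

MRS = 10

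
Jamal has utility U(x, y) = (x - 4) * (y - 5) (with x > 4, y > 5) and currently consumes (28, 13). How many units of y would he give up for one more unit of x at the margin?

MU_x = (y−5), MU_y = (x−4).
MRS = (y−5)/(x−4).
At (28, 13): MRS = 1/3.
That is, one extra unit of x is worth 1/3 units of y at the margin.

MRS = 1/3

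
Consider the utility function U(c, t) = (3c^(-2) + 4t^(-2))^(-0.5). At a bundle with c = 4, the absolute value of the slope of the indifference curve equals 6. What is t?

t = 8

For CES with ρ = -2, MRS = (3/4)·(t/c)^3.
Setting (3/4)·(t/4)^3 = 6 gives (t/4)^3 = 8, so t/4 = 2 and t = 8.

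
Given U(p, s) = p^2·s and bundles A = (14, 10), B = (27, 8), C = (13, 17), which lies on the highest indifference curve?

Bundle B

Evaluate utility at each bundle:
U(A) = 1960.
U(B) = 5832.
U(C) = 2873.
Highest utility is B, so B ≻ C ≻ A.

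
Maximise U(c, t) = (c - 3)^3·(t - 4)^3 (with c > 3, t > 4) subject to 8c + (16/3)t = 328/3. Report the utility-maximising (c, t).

MU_c = 3·(c−3)^2·(t−4)^3, MU_t = 3·(c−3)^3·(t−4)^2.
MRS = (t−4)/(c−3).
Tangency: set MRS = p_c/p_t = 8/(16/3) = 1.5.
So (t − 4)/(c − 3) = 1.5, i.e. (t − 4) = 1.5·(c − 3).
Rewrite the budget in excess-of-subsistence terms: 8·(c − 3) + (16/3)·(t − 4) = 328/3 − 8·3 − (16/3)·4 = 64.
Substituting, 16·(c − 3) = 64, so c − 3 = 4 and c* = 7.
Then t − 4 = 1.5·4 = 6, so t* = 10.

c* = 7, t* = 10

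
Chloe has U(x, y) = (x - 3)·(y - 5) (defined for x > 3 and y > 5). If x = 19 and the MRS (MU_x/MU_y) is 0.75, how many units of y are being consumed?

MU_x = (y−5), MU_y = (x−3).
MRS = (y−5)/(x−3).
Substitute x = 19: MRS = (y − 5)/16. Setting this equal to 0.75 gives y − 5 = 0.75·16 = 12, so y = 17.

y = 17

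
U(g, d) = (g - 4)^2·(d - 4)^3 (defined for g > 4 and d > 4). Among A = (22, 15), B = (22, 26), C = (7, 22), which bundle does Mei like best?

Evaluate utility at each bundle:
U(A) = 431244.
U(B) = 3449952.
U(C) = 52488.
Highest utility is B, so B ≻ A ≻ C.

Bundle B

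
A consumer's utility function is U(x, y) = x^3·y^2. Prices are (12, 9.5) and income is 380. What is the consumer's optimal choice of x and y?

MU_x = 3·x^2·y^2 and MU_y = 2·x^3·y.
MRS = MU_x/MU_y = (3/2)·y/x.
Tangency: set MRS = p_x/p_y = 12/9.5 = 24/19.
So (3/2)·y/x = 24/19, i.e. y = (16/19)·x.
Substitute into the budget 12·x + 9.5·y = 380: 20·x = 380, so x* = 19.
Then y* = (16/19)·19 = 16.

x* = 19, y* = 16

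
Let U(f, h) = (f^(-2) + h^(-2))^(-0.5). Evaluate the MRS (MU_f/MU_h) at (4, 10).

For CES with ρ = -2, MRS = (h/f)^3.
At (4, 10): MRS = 15.625.
That is, one extra unit of f is worth 15.625 units of h at the margin.

MRS = 15.625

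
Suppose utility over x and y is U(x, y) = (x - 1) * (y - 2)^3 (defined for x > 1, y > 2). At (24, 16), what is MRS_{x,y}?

MRS = 14/69

MU_x = (y−2)^3, MU_y = 3·(x−1)·(y−2)^2.
MRS = (1/3)·(y−2)/(x−1).
At (24, 16): MRS = 14/69.
That is, one extra unit of x is worth 14/69 units of y at the margin.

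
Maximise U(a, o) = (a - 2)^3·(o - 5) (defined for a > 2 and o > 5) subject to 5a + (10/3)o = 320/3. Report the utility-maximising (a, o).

a* = 14, o* = 11

MU_a = 3·(a−2)^2·(o−5), MU_o = (a−2)^3.
MRS = (3/1)·(o−5)/(a−2).
Tangency: set MRS = p_a/p_o = 5/(10/3) = 1.5.
So (3/1)·(o − 5)/(a − 2) = 1.5, i.e. (o − 5) = 0.5·(a − 2).
Rewrite the budget in excess-of-subsistence terms: 5·(a − 2) + (10/3)·(o − 5) = 320/3 − 5·2 − (10/3)·5 = 80.
Substituting, (20/3)·(a − 2) = 80, so a − 2 = 12 and a* = 14.
Then o − 5 = 0.5·12 = 6, so o* = 11.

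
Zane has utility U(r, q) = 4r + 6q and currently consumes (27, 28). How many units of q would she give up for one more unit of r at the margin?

MU_r = 4, MU_q = 6, so MRS = 4/6 = 2/3 at every bundle.
At (27, 28): MRS = 2/3.
So at (27, 28) the consumer would give up 2/3 units of q for one more unit of r.

MRS = 2/3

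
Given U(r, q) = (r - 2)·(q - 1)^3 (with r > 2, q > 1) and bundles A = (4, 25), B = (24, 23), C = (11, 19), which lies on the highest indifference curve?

Bundle B

Evaluate utility at each bundle:
U(A) = 27648.
U(B) = 234256.
U(C) = 52488.
Highest utility is B, so B ≻ C ≻ A.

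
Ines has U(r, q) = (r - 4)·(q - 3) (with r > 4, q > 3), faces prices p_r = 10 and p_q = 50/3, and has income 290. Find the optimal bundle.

MU_r = (q−3), MU_q = (r−4).
MRS = (q−3)/(r−4).
Tangency: set MRS = p_r/p_q = 10/(50/3) = 0.6.
So (q − 3)/(r − 4) = 0.6, i.e. (q − 3) = 0.6·(r − 4).
Rewrite the budget in excess-of-subsistence terms: 10·(r − 4) + (50/3)·(q − 3) = 290 − 10·4 − (50/3)·3 = 200.
Substituting, 20·(r − 4) = 200, so r − 4 = 10 and r* = 14.
Then q − 3 = 0.6·10 = 6, so q* = 9.

r* = 14, q* = 9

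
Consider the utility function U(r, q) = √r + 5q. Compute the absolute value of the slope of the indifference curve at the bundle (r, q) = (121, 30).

MRS = 1/110

MU_r = 1/(2√r), MU_q = 5.
MRS = 1/(2√r) ÷ 5.
At (121, 30): MRS = 1/110.
That is, one extra unit of r is worth 1/110 units of q at the margin.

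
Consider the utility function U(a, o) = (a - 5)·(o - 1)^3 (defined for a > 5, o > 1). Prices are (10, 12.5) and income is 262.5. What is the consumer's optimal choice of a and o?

a* = 10, o* = 13

MU_a = (o−1)^3, MU_o = 3·(a−5)·(o−1)^2.
MRS = (1/3)·(o−1)/(a−5).
Tangency: set MRS = p_a/p_o = 10/12.5 = 0.8.
So (1/3)·(o − 1)/(a − 5) = 0.8, i.e. (o − 1) = 2.4·(a − 5).
Rewrite the budget in excess-of-subsistence terms: 10·(a − 5) + 12.5·(o − 1) = 262.5 − 10·5 − 12.5·1 = 200.
Substituting, 40·(a − 5) = 200, so a − 5 = 5 and a* = 10.
Then o − 1 = 2.4·5 = 12, so o* = 13.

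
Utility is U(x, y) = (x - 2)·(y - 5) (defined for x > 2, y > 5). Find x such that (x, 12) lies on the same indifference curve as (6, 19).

x = 10

U(6, 19) = 56.
Set U(x, 12) = 56 and solve.
With y = 12: (12 − 5) = 7, so (x − 2) = 56/7 = 8.
So x = 2 + 8 = 10.
Check: U(10, 12) = 56.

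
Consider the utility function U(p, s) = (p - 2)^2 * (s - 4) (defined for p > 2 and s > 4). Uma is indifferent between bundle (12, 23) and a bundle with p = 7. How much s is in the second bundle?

s = 80

U(12, 23) = 1900.
Set U(7, s) = 1900 and solve.
With p = 7: (7 − 2)^2 = 25, so (s − 4) = 1900/25 = 76.
So s = 4 + 76 = 80.
Check: U(7, 80) = 1900.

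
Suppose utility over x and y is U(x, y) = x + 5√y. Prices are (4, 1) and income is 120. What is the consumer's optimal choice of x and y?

x* = 5, y* = 100

MU_x = 1, MU_y = 5/(2√y).
MRS = 1 ÷ (5/(2√y)).
Tangency: set MRS = p_x/p_y = 4/1 = 4.
MRS depends only on y: 0.4·√y = 4 ⇒ √y = 4/0.4 = 10 ⇒ y* = 100.
From the budget, 4·x = 120 − 1·100 = 20, so x* = 5.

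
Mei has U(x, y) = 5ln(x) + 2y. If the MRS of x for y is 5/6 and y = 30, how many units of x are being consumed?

x = 3

MU_x = 5/x, MU_y = 2.
MRS = 5/x ÷ 2.
MRS depends only on x: 2.5/x = 5/6 ⇒ x = 2.5/(5/6) = 3.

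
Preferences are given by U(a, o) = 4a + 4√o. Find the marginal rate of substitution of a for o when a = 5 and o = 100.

MRS = 20

MU_a = 4, MU_o = 4/(2√o).
MRS = 4 ÷ (4/(2√o)).
At (5, 100): MRS = 20.
That is, one extra unit of a is worth 20 units of o at the margin.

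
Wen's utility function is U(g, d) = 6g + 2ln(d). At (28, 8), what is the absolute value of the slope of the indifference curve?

MRS = 24

MU_g = 6, MU_d = 2/d.
MRS = 6 ÷ (2/d).
At (28, 8): MRS = 24.
So at (28, 8) the consumer would give up 24 units of d for one more unit of g.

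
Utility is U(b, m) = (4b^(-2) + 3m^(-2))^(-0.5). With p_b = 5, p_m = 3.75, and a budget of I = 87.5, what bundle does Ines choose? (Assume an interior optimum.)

b* = 10, m* = 10

For CES with ρ = -2, MRS = (4/3)·(m/b)^3.
Tangency: set MRS = p_b/p_m = 5/3.75 = 4/3.
So (m/b)^3 = 1; taking the cube root, m/b = 1, i.e. m = b.
Substitute into the budget 5·b + 3.75·m = 87.5: 8.75·b = 87.5, so b* = 10 and m* = 10.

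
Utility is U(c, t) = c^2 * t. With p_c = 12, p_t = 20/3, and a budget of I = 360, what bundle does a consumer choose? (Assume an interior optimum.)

c* = 20, t* = 18

MU_c = 2·c·t and MU_t = c^2.
MRS = MU_c/MU_t = (2/1)·t/c.
Tangency: set MRS = p_c/p_t = 12/(20/3) = 1.8.
So (2/1)·t/c = 1.8, i.e. t = 0.9·c.
Substitute into the budget 12·c + (20/3)·t = 360: 18·c = 360, so c* = 20.
Then t* = 0.9·20 = 18.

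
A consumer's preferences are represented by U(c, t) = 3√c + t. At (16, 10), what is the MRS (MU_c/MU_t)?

MU_c = 3/(2√c), MU_t = 1.
MRS = 3/(2√c) ÷ 1.
At (16, 10): MRS = 0.375.
That is, one extra unit of c is worth 0.375 units of t at the margin.

MRS = 0.375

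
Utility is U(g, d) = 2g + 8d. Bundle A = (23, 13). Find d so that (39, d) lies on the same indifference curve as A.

d = 9

U(23, 13) = 150.
Set U(39, d) = 150 and solve.
2·39 + 8d = 150 ⇒ 8d = 72 ⇒ d = 9.
Check: U(39, 9) = 150.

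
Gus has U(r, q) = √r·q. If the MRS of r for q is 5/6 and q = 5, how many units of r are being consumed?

MU_r = 0.5·r^(-0.5)·q and MU_q = √r.
MRS = MU_r/MU_q = (0.5)·q/r.
Substitute q = 5: MRS = 2.5/r. Setting 2.5/r = 5/6 gives r = 2.5/(5/6) = 3.

r = 3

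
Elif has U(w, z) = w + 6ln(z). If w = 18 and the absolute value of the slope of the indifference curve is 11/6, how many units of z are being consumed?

MU_w = 1, MU_z = 6/z.
MRS = 1 ÷ (6/z).
MRS depends only on z: (1/6)·z = 11/6 ⇒ z = (11/6)/(1/6) = 11.

z = 11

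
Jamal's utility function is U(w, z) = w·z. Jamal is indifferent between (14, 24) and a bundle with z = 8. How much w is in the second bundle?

w = 42

U(14, 24) = 336.
Set U(w, 8) = 336 and solve.
With z = 8: w = 336/8 = 42.
Check: U(42, 8) = 336.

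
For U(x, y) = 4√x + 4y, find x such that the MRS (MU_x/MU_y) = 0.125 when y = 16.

MU_x = 4/(2√x), MU_y = 4.
MRS = 4/(2√x) ÷ 4.
MRS depends only on x: 0.5/√x = 0.125 ⇒ √x = 0.5/0.125 = 4 ⇒ x = 16.

x = 16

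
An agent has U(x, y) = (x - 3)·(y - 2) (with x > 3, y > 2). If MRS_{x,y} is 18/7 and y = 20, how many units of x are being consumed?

MU_x = (y−2), MU_y = (x−3).
MRS = (y−2)/(x−3).
Substitute y = 20: MRS = 18/(x − 3). Setting this equal to 18/7 gives x − 3 = 18/(18/7) = 7, so x = 10.

x = 10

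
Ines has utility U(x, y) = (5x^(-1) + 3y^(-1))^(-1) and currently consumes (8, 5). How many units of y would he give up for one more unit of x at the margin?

For CES with ρ = -1, MRS = (5/3)·(y/x)^2.
At (8, 5): MRS = 125/192.
So at (8, 5) the consumer would give up 125/192 units of y for one more unit of x.

MRS = 125/192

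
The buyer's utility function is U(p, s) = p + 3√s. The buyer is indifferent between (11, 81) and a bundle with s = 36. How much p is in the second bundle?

U(11, 81) = 38.
Set U(p, 36) = 38 and solve.
With s = 36: √36 = 6, so p = 38 − 3·6 = 20.
Check: U(20, 36) = 38.

p = 20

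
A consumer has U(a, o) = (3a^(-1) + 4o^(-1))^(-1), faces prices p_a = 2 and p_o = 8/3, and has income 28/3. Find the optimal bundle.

a* = 2, o* = 2

For CES with ρ = -1, MRS = (3/4)·(o/a)^2.
Tangency: set MRS = p_a/p_o = 2/(8/3) = 0.75.
So (o/a)^2 = 1; taking the square root, o/a = 1, i.e. o = a.
Substitute into the budget 2·a + (8/3)·o = 28/3: (14/3)·a = 28/3, so a* = 2 and o* = 2.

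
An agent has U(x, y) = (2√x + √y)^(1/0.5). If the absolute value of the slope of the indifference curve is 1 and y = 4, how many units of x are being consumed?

x = 16

For CES with ρ = 0.5, MRS = (2/1)·√(y/x).
Setting (2/1)·√(4/x) = 1 gives √(4/x) = 0.5, so 4/x = 0.25 and x = 16.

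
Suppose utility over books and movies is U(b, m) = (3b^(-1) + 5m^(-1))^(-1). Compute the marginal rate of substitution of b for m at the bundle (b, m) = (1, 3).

For CES with ρ = -1, MRS = (3/5)·(m/b)^2.
At (1, 3): MRS = 5.4.
The indifference curve has slope −5.4 at this bundle.

MRS = 5.4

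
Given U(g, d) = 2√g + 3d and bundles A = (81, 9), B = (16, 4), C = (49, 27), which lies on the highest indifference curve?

Evaluate utility at each bundle:
U(A) = 45.000.
U(B) = 20.000.
U(C) = 95.000.
Highest utility is C, so C ≻ A ≻ B.

Bundle C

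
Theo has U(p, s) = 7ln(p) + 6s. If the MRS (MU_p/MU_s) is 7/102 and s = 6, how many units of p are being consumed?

p = 17

MU_p = 7/p, MU_s = 6.
MRS = 7/p ÷ 6.
MRS depends only on p: (7/6)/p = 7/102 ⇒ p = (7/6)/(7/102) = 17.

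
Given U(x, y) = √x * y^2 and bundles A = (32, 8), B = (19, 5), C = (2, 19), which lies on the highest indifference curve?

Bundle C

Evaluate utility at each bundle:
U(A) = 362.039.
U(B) = 108.972.
U(C) = 510.531.
Highest utility is C, so C ≻ A ≻ B.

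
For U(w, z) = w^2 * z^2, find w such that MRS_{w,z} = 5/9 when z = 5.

MU_w = 2·w·z^2 and MU_z = 2·w^2·z.
MRS = MU_w/MU_z = z/w.
Substitute z = 5: MRS = 5/w. Setting 5/w = 5/9 gives w = 5/(5/9) = 9.

w = 9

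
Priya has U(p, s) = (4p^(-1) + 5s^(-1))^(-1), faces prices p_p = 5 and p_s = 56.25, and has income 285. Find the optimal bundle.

For CES with ρ = -1, MRS = (4/5)·(s/p)^2.
Tangency: set MRS = p_p/p_s = 5/56.25 = 4/45.
So (s/p)^2 = 1/9; taking the square root, s/p = 1/3, i.e. s = (1/3)·p.
Substitute into the budget 5·p + 56.25·s = 285: 23.75·p = 285, so p* = 12 and s* = (1/3)·12 = 4.

p* = 12, s* = 4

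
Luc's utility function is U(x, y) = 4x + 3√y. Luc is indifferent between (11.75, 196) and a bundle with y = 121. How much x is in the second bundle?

U(11.75, 196) = 89.
Set U(x, 121) = 89 and solve.
With y = 121: √121 = 11, so 4x = 89 − 3·11 = 56 and x = 14.
Check: U(14, 121) = 89.

x = 14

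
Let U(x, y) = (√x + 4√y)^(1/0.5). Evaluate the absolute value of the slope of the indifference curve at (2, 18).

MRS = 0.75

For CES with ρ = 0.5, MRS = (1/4)·√(y/x).
At (2, 18): MRS = 0.75.
The indifference curve has slope −0.75 at this bundle.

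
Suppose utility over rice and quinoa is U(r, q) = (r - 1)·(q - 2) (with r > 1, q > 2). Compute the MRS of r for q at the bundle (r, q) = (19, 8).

MRS = 1/3

MU_r = (q−2), MU_q = (r−1).
MRS = (q−2)/(r−1).
At (19, 8): MRS = 1/3.
So at (19, 8) the consumer would give up 1/3 units of q for one more unit of r.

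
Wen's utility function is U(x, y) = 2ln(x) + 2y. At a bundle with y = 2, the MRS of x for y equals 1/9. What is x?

MU_x = 2/x, MU_y = 2.
MRS = 2/x ÷ 2.
MRS depends only on x: 1/x = 1/9 ⇒ x = 1/(1/9) = 9.

x = 9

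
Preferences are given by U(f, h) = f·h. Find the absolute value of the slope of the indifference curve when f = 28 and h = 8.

MRS = 2/7

MU_f = h and MU_h = f.
MRS = MU_f/MU_h = h/f.
At (28, 8): MRS = 2/7.
The indifference curve has slope −2/7 at this bundle.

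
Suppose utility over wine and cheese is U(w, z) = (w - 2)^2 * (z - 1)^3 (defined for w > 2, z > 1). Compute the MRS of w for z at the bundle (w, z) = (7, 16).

MU_w = 2·(w−2)·(z−1)^3, MU_z = 3·(w−2)^2·(z−1)^2.
MRS = (2/3)·(z−1)/(w−2).
At (7, 16): MRS = 2.
So at (7, 16) the consumer would give up 2 units of z for one more unit of w.

MRS = 2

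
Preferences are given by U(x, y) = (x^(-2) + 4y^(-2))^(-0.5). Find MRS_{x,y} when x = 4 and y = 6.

MRS = 27/32

For CES with ρ = -2, MRS = (1/4)·(y/x)^3.
At (4, 6): MRS = 27/32.
The indifference curve has slope −27/32 at this bundle.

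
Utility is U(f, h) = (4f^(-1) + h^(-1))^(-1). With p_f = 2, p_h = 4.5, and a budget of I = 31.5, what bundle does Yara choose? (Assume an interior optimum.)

For CES with ρ = -1, MRS = (4/1)·(h/f)^2.
Tangency: set MRS = p_f/p_h = 2/4.5 = 4/9.
So (h/f)^2 = 1/9; taking the square root, h/f = 1/3, i.e. h = (1/3)·f.
Substitute into the budget 2·f + 4.5·h = 31.5: 3.5·f = 31.5, so f* = 9 and h* = (1/3)·9 = 3.

f* = 9, h* = 3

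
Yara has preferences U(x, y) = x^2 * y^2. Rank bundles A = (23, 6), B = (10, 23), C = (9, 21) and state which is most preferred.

Bundle B

Evaluate utility at each bundle:
U(A) = 19044.
U(B) = 52900.
U(C) = 35721.
Highest utility is B, so B ≻ C ≻ A.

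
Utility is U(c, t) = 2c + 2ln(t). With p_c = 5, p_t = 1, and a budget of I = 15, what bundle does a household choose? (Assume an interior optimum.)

c* = 2, t* = 5

MU_c = 2, MU_t = 2/t.
MRS = 2 ÷ (2/t).
Tangency: set MRS = p_c/p_t = 5/1 = 5.
MRS depends only on t: t = 5 ⇒ t* = 5.
From the budget, 5·c = 15 − 1·5 = 10, so c* = 2.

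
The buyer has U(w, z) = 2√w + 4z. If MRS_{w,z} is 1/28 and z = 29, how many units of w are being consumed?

MU_w = 2/(2√w), MU_z = 4.
MRS = 2/(2√w) ÷ 4.
MRS depends only on w: 0.25/√w = 1/28 ⇒ √w = 0.25/(1/28) = 7 ⇒ w = 49.

w = 49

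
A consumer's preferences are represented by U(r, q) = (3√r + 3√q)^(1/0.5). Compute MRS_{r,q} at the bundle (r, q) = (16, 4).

For CES with ρ = 0.5, MRS = √(q/r).
At (16, 4): MRS = 0.5.
So at (16, 4) the consumer would give up 0.5 units of q for one more unit of r.

MRS = 0.5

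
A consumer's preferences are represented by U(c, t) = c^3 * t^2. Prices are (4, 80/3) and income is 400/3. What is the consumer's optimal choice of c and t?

MU_c = 3·c^2·t^2 and MU_t = 2·c^3·t.
MRS = MU_c/MU_t = (3/2)·t/c.
Tangency: set MRS = p_c/p_t = 4/(80/3) = 0.15.
So (3/2)·t/c = 0.15, i.e. t = 0.1·c.
Substitute into the budget 4·c + (80/3)·t = 400/3: (20/3)·c = 400/3, so c* = 20.
Then t* = 0.1·20 = 2.

c* = 20, t* = 2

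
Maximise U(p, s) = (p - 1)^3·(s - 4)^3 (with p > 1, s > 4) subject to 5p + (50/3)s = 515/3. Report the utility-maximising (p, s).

MU_p = 3·(p−1)^2·(s−4)^3, MU_s = 3·(p−1)^3·(s−4)^2.
MRS = (s−4)/(p−1).
Tangency: set MRS = p_p/p_s = 5/(50/3) = 0.3.
So (s − 4)/(p − 1) = 0.3, i.e. (s − 4) = 0.3·(p − 1).
Rewrite the budget in excess-of-subsistence terms: 5·(p − 1) + (50/3)·(s − 4) = 515/3 − 5·1 − (50/3)·4 = 100.
Substituting, 10·(p − 1) = 100, so p − 1 = 10 and p* = 11.
Then s − 4 = 0.3·10 = 3, so s* = 7.

p* = 11, s* = 7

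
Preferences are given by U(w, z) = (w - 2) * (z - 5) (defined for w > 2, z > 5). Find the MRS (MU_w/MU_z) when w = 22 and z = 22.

MU_w = (z−5), MU_z = (w−2).
MRS = (z−5)/(w−2).
At (22, 22): MRS = 0.85.
So at (22, 22) the consumer would give up 0.85 units of z for one more unit of w.

MRS = 0.85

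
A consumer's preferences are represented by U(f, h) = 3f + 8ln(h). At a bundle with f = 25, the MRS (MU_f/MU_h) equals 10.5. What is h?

h = 28

MU_f = 3, MU_h = 8/h.
MRS = 3 ÷ (8/h).
MRS depends only on h: 0.375·h = 10.5 ⇒ h = 10.5/0.375 = 28.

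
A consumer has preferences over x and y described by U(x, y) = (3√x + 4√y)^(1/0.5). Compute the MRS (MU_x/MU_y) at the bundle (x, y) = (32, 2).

MRS = 3/16

For CES with ρ = 0.5, MRS = (3/4)·√(y/x).
At (32, 2): MRS = 3/16.
That is, one extra unit of x is worth 3/16 units of y at the margin.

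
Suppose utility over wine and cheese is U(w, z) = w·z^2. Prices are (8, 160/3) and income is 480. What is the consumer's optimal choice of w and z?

MU_w = z^2 and MU_z = 2·w·z.
MRS = MU_w/MU_z = (1/2)·z/w.
Tangency: set MRS = p_w/p_z = 8/(160/3) = 0.15.
So (1/2)·z/w = 0.15, i.e. z = 0.3·w.
Substitute into the budget 8·w + (160/3)·z = 480: 24·w = 480, so w* = 20.
Then z* = 0.3·20 = 6.

w* = 20, z* = 6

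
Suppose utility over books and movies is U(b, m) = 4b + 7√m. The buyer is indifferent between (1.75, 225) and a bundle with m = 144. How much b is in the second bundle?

b = 7

U(1.75, 225) = 112.
Set U(b, 144) = 112 and solve.
With m = 144: √144 = 12, so 4b = 112 − 7·12 = 28 and b = 7.
Check: U(7, 144) = 112.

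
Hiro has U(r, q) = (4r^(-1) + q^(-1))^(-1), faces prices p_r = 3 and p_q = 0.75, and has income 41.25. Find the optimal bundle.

For CES with ρ = -1, MRS = (4/1)·(q/r)^2.
Tangency: set MRS = p_r/p_q = 3/0.75 = 4.
So (q/r)^2 = 1; taking the square root, q/r = 1, i.e. q = r.
Substitute into the budget 3·r + 0.75·q = 41.25: 3.75·r = 41.25, so r* = 11 and q* = 11.

r* = 11, q* = 11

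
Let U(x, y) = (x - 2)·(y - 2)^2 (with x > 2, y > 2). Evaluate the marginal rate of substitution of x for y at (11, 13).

MU_x = (y−2)^2, MU_y = 2·(x−2)·(y−2).
MRS = (1/2)·(y−2)/(x−2).
At (11, 13): MRS = 11/18.
So at (11, 13) the consumer would give up 11/18 units of y for one more unit of x.

MRS = 11/18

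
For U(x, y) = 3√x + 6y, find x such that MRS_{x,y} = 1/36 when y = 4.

MU_x = 3/(2√x), MU_y = 6.
MRS = 3/(2√x) ÷ 6.
MRS depends only on x: 0.25/√x = 1/36 ⇒ √x = 0.25/(1/36) = 9 ⇒ x = 81.

x = 81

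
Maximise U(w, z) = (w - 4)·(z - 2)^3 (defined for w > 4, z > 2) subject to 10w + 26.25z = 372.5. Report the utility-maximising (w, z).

MU_w = (z−2)^3, MU_z = 3·(w−4)·(z−2)^2.
MRS = (1/3)·(z−2)/(w−4).
Tangency: set MRS = p_w/p_z = 10/26.25 = 8/21.
So (1/3)·(z − 2)/(w − 4) = 8/21, i.e. (z − 2) = (8/7)·(w − 4).
Rewrite the budget in excess-of-subsistence terms: 10·(w − 4) + 26.25·(z − 2) = 372.5 − 10·4 − 26.25·2 = 280.
Substituting, 40·(w − 4) = 280, so w − 4 = 7 and w* = 11.
Then z − 2 = (8/7)·7 = 8, so z* = 10.

w* = 11, z* = 10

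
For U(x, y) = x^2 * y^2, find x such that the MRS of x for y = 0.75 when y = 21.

x = 28

MU_x = 2·x·y^2 and MU_y = 2·x^2·y.
MRS = MU_x/MU_y = y/x.
Substitute y = 21: MRS = 21/x. Setting 21/x = 0.75 gives x = 21/0.75 = 28.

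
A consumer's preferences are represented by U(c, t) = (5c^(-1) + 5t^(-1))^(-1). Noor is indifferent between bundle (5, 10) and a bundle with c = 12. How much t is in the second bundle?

U depends on (c, t) only through S = 5c^(-1) + 5t^(-1), so equal utility means equal S. At (5, 10): S = 1.5.
With c = 12: 5·12^(-1) = 5/12, so 5t^(-1) = 1.5 − 5/12 = 13/12, i.e. t^(-1) = 13/60.
Hence t = 1/(13/60) = 60/13.
Check: U(12, 60/13) = 0.6667.

t = 60/13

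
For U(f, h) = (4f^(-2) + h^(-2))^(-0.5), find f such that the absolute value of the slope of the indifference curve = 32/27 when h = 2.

f = 3

For CES with ρ = -2, MRS = (4/1)·(h/f)^3.
Setting (4/1)·(2/f)^3 = 32/27 gives (2/f)^3 = 8/27, so 2/f = 2/3 and f = 3.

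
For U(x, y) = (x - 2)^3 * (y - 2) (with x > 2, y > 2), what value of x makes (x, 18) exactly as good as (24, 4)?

x = 13

U(24, 4) = 21296.
Set U(x, 18) = 21296 and solve.
With y = 18: (18 − 2) = 16, so (x − 2)^3 = 21296/16 = 1331.
Taking the cube root (with x > 2): x − 2 = 11, so x = 13.
Check: U(13, 18) = 21296.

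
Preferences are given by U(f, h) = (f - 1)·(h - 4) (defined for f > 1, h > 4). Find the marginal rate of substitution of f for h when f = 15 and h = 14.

MRS = 5/7

MU_f = (h−4), MU_h = (f−1).
MRS = (h−4)/(f−1).
At (15, 14): MRS = 5/7.
That is, one extra unit of f is worth 5/7 units of h at the margin.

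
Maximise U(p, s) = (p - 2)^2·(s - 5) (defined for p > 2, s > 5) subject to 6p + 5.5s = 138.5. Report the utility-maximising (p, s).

MU_p = 2·(p−2)·(s−5), MU_s = (p−2)^2.
MRS = (2/1)·(s−5)/(p−2).
Tangency: set MRS = p_p/p_s = 6/5.5 = 12/11.
So (2/1)·(s − 5)/(p − 2) = 12/11, i.e. (s − 5) = (6/11)·(p − 2).
Rewrite the budget in excess-of-subsistence terms: 6·(p − 2) + 5.5·(s − 5) = 138.5 − 6·2 − 5.5·5 = 99.
Substituting, 9·(p − 2) = 99, so p − 2 = 11 and p* = 13.
Then s − 5 = (6/11)·11 = 6, so s* = 11.

p* = 13, s* = 11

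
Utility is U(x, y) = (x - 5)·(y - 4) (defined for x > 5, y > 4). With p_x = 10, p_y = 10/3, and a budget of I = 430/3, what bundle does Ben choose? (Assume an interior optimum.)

x* = 9, y* = 16

MU_x = (y−4), MU_y = (x−5).
MRS = (y−4)/(x−5).
Tangency: set MRS = p_x/p_y = 10/(10/3) = 3.
So (y − 4)/(x − 5) = 3, i.e. (y − 4) = 3·(x − 5).
Rewrite the budget in excess-of-subsistence terms: 10·(x − 5) + (10/3)·(y − 4) = 430/3 − 10·5 − (10/3)·4 = 80.
Substituting, 20·(x − 5) = 80, so x − 5 = 4 and x* = 9.
Then y − 4 = 3·4 = 12, so y* = 16.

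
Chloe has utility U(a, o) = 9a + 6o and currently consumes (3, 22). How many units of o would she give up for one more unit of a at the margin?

MU_a = 9, MU_o = 6, so MRS = 9/6 = 1.5 at every bundle.
At (3, 22): MRS = 1.5.
The indifference curve has slope −1.5 at this bundle.

MRS = 1.5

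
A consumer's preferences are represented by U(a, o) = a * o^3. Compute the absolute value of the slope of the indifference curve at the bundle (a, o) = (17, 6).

MRS = 2/17

MU_a = o^3 and MU_o = 3·a·o^2.
MRS = MU_a/MU_o = (1/3)·o/a.
At (17, 6): MRS = 2/17.
That is, one extra unit of a is worth 2/17 units of o at the margin.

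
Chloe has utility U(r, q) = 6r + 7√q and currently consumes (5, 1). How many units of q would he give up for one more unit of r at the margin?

MU_r = 6, MU_q = 7/(2√q).
MRS = 6 ÷ (7/(2√q)).
At (5, 1): MRS = 12/7.
That is, one extra unit of r is worth 12/7 units of q at the margin.

MRS = 12/7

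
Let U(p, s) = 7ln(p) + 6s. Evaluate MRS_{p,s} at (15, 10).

MRS = 7/90

MU_p = 7/p, MU_s = 6.
MRS = 7/p ÷ 6.
At (15, 10): MRS = 7/90.
So at (15, 10) the consumer would give up 7/90 units of s for one more unit of p.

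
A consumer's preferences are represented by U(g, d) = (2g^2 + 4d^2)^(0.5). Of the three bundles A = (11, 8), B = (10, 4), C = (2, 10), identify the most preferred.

Bundle A

Evaluate utility at each bundle:
U(A) = 22.316.
U(B) = 16.248.
U(C) = 20.199.
Highest utility is A, so A ≻ C ≻ B.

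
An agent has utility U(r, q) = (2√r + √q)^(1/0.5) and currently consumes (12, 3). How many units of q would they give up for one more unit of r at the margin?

For CES with ρ = 0.5, MRS = (2/1)·√(q/r).
At (12, 3): MRS = 1.
The indifference curve has slope −1 at this bundle.

MRS = 1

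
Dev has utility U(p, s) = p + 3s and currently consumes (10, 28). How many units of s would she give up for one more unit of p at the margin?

MRS = 1/3

MU_p = 1, MU_s = 3, so MRS = 1/3 at every bundle.
At (10, 28): MRS = 1/3.
So at (10, 28) the consumer would give up 1/3 units of s for one more unit of p.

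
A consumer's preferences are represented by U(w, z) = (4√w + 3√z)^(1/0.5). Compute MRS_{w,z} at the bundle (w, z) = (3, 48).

MRS = 16/3

For CES with ρ = 0.5, MRS = (4/3)·√(z/w).
At (3, 48): MRS = 16/3.
So at (3, 48) the consumer would give up 16/3 units of z for one more unit of w.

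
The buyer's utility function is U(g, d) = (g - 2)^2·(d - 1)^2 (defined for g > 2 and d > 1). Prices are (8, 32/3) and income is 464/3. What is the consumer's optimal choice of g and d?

MU_g = 2·(g−2)·(d−1)^2, MU_d = 2·(g−2)^2·(d−1).
MRS = (d−1)/(g−2).
Tangency: set MRS = p_g/p_d = 8/(32/3) = 0.75.
So (d − 1)/(g − 2) = 0.75, i.e. (d − 1) = 0.75·(g − 2).
Rewrite the budget in excess-of-subsistence terms: 8·(g − 2) + (32/3)·(d − 1) = 464/3 − 8·2 − (32/3)·1 = 128.
Substituting, 16·(g − 2) = 128, so g − 2 = 8 and g* = 10.
Then d − 1 = 0.75·8 = 6, so d* = 7.

g* = 10, d* = 7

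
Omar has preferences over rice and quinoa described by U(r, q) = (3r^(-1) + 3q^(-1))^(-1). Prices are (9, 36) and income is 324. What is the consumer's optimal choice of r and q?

r* = 12, q* = 6

For CES with ρ = -1, MRS = (q/r)^2.
Tangency: set MRS = p_r/p_q = 9/36 = 0.25.
So (q/r)^2 = 0.25; taking the square root, q/r = 0.5, i.e. q = 0.5·r.
Substitute into the budget 9·r + 36·q = 324: 27·r = 324, so r* = 12 and q* = 0.5·12 = 6.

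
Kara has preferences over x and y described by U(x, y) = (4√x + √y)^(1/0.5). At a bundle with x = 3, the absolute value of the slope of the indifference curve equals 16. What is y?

y = 48

For CES with ρ = 0.5, MRS = (4/1)·√(y/x).
Setting (4/1)·√(y/3) = 16 gives √(y/3) = 4, so y/3 = 16 and y = 48.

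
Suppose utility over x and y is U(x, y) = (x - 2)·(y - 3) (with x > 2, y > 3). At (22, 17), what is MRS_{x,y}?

MU_x = (y−3), MU_y = (x−2).
MRS = (y−3)/(x−2).
At (22, 17): MRS = 0.7.
That is, one extra unit of x is worth 0.7 units of y at the margin.

MRS = 0.7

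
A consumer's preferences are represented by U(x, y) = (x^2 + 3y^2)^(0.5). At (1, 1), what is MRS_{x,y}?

MRS = 1/3

For CES with ρ = 2, MRS = (1/3)·(y/x)^(-1).
At (1, 1): MRS = 1/3.
That is, one extra unit of x is worth 1/3 units of y at the margin.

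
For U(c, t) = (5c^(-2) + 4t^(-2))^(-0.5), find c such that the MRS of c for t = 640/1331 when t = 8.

For CES with ρ = -2, MRS = (5/4)·(t/c)^3.
Setting (5/4)·(8/c)^3 = 640/1331 gives (8/c)^3 = 512/1331, so 8/c = 8/11 and c = 11.

c = 11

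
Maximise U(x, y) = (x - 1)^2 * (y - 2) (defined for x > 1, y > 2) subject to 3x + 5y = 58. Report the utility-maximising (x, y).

MU_x = 2·(x−1)·(y−2), MU_y = (x−1)^2.
MRS = (2/1)·(y−2)/(x−1).
Tangency: set MRS = p_x/p_y = 3/5 = 0.6.
So (2/1)·(y − 2)/(x − 1) = 0.6, i.e. (y − 2) = 0.3·(x − 1).
Rewrite the budget in excess-of-subsistence terms: 3·(x − 1) + 5·(y − 2) = 58 − 3·1 − 5·2 = 45.
Substituting, 4.5·(x − 1) = 45, so x − 1 = 10 and x* = 11.
Then y − 2 = 0.3·10 = 3, so y* = 5.

x* = 11, y* = 5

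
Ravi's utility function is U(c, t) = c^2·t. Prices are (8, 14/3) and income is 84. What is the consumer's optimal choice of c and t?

c* = 7, t* = 6

MU_c = 2·c·t and MU_t = c^2.
MRS = MU_c/MU_t = (2/1)·t/c.
Tangency: set MRS = p_c/p_t = 8/(14/3) = 12/7.
So (2/1)·t/c = 12/7, i.e. t = (6/7)·c.
Substitute into the budget 8·c + (14/3)·t = 84: 12·c = 84, so c* = 7.
Then t* = (6/7)·7 = 6.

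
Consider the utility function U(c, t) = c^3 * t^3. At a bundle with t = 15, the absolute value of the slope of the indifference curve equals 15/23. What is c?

c = 23

MU_c = 3·c^2·t^3 and MU_t = 3·c^3·t^2.
MRS = MU_c/MU_t = t/c.
Substitute t = 15: MRS = 15/c. Setting 15/c = 15/23 gives c = 15/(15/23) = 23.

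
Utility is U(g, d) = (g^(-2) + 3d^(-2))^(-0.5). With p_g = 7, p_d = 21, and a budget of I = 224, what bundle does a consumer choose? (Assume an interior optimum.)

g* = 8, d* = 8

For CES with ρ = -2, MRS = (1/3)·(d/g)^3.
Tangency: set MRS = p_g/p_d = 7/21 = 1/3.
So (d/g)^3 = 1; taking the cube root, d/g = 1, i.e. d = g.
Substitute into the budget 7·g + 21·d = 224: 28·g = 224, so g* = 8 and d* = 8.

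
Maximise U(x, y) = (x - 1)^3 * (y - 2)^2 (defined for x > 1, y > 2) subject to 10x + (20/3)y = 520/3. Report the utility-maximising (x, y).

MU_x = 3·(x−1)^2·(y−2)^2, MU_y = 2·(x−1)^3·(y−2).
MRS = (3/2)·(y−2)/(x−1).
Tangency: set MRS = p_x/p_y = 10/(20/3) = 1.5.
So (3/2)·(y − 2)/(x − 1) = 1.5, i.e. (y − 2) = (x − 1).
Rewrite the budget in excess-of-subsistence terms: 10·(x − 1) + (20/3)·(y − 2) = 520/3 − 10·1 − (20/3)·2 = 150.
Substituting, (50/3)·(x − 1) = 150, so x − 1 = 9 and x* = 10.
Then y − 2 = 9, so y* = 11.

x* = 10, y* = 11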